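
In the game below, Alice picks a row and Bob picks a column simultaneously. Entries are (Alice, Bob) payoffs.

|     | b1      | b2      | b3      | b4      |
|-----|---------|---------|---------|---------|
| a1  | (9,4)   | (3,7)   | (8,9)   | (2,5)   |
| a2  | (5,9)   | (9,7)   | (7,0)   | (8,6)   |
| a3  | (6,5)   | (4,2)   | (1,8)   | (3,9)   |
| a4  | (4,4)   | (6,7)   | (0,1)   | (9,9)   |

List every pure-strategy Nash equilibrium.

(a1, b3) and (a4, b4)

A profile is a Nash equilibrium when each player is best-responding to the other.
Alice's best responses — vs b1: a1 (payoff 9); vs b2: a2 (payoff 9); vs b3: a1 (payoff 8); vs b4: a4 (payoff 9).
Bob's best responses — vs a1: b3 (payoff 9); vs a2: b1 (payoff 9); vs a3: b4 (payoff 9); vs a4: b4 (payoff 9).
Mutual best responses occur at (a1, b3) and (a4, b4); at each, neither player gains by switching.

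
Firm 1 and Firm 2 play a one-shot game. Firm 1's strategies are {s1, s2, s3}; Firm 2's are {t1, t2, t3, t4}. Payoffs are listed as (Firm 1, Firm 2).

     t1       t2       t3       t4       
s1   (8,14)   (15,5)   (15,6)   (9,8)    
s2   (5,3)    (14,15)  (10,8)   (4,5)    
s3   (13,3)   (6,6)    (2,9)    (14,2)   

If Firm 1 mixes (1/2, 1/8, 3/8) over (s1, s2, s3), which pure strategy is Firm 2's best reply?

t1

Compute Firm 2's expected payoff from each pure strategy against the given mix.
t1: (1/2)·14 + (1/8)·3 + (3/8)·3 = 17/2
t2: (1/2)·5 + (1/8)·15 + (3/8)·6 = 53/8
t3: (1/2)·6 + (1/8)·8 + (3/8)·9 = 59/8
t4: (1/2)·8 + (1/8)·5 + (3/8)·2 = 43/8
Highest expected payoff is 17/2, from t1.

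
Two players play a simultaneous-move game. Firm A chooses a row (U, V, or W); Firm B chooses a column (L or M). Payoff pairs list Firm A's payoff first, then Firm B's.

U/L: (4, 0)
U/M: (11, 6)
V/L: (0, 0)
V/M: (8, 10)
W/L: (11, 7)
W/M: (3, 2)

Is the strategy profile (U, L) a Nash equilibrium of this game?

No

Holding Firm B at L: Firm A gets 4 from U but could get 11 by switching to W. Firm A has a profitable deviation.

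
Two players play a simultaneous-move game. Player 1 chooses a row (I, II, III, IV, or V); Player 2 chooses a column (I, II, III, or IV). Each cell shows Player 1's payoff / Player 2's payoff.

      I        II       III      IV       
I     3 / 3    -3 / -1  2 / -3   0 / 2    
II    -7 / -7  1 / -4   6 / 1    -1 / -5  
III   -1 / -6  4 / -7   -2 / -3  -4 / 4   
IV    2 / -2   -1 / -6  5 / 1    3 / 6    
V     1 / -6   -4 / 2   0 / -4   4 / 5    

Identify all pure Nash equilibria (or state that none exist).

(I, I), (II, III), and (V, IV)

Find each player's best response to every opponent strategy; NE are the intersections.
Player 1's best responses — vs I: I (payoff 3); vs II: III (payoff 4); vs III: II (payoff 6); vs IV: V (payoff 4).
Player 2's best responses — vs I: I (payoff 3); vs II: III (payoff 1); vs III: IV (payoff 4); vs IV: IV (payoff 6); vs V: IV (payoff 5).
Mutual best responses occur at (I, I), (II, III), and (V, IV); at each, neither player gains by switching.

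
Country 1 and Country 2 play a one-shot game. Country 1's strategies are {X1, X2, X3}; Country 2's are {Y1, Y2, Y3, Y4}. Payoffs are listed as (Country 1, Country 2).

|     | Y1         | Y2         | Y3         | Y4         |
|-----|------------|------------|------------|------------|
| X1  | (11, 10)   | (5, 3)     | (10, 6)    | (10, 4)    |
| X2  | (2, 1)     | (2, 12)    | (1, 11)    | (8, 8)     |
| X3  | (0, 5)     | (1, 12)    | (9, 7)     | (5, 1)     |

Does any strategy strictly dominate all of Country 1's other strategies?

Check whether one of Country 1's strategies beats all alternatives regardless of what the opponent does.
X1 strictly dominates: vs Y1: 11 > each of {2, 0}; vs Y2: 5 > each of {2, 1}; vs Y3: 10 > each of {1, 9}; vs Y4: 10 > each of {8, 5}.

X1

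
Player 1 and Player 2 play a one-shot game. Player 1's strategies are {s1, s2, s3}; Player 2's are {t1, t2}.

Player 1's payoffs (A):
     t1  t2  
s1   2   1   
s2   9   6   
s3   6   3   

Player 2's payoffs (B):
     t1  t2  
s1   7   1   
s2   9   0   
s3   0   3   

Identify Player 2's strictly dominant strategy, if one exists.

Check whether one of Player 2's strategies beats all alternatives regardless of what the opponent does.
t1 is not dominant: against s3, t2 gives 3 > 0.
t2 is not dominant: against s1, t1 gives 7 > 1.
No single strategy is best against every opponent action.

No strictly dominant strategy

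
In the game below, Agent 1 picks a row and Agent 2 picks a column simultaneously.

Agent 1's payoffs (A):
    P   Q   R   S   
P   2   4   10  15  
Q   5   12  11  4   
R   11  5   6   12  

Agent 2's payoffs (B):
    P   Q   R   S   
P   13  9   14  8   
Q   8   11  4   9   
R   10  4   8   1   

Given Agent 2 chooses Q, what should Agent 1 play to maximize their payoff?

With Agent 2 fixed at Q, Agent 1's payoffs are: P → 4, Q → 12, R → 5.
The maximum is 12, achieved by Q.

Q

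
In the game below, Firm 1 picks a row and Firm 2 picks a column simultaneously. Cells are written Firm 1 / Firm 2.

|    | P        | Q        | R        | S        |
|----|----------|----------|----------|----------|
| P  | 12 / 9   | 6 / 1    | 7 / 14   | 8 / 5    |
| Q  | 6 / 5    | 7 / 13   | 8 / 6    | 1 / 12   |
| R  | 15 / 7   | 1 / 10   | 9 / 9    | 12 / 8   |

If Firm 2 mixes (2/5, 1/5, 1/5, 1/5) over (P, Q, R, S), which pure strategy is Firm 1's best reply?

Firm 1's best reply maximizes expected payoff against the mix.
P: (2/5)·12 + (1/5)·6 + (1/5)·7 + (1/5)·8 = 9
Q: (2/5)·6 + (1/5)·7 + (1/5)·8 + (1/5)·1 = 28/5
R: (2/5)·15 + (1/5)·1 + (1/5)·9 + (1/5)·12 = 52/5
Highest expected payoff is 52/5, from R.

R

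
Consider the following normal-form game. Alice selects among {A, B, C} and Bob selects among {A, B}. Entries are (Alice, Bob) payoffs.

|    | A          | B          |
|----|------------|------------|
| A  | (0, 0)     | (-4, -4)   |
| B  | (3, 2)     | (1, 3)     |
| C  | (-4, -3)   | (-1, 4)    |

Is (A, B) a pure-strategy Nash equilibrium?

Holding Bob at B: Alice gets -4 from A but could get 1 by switching to B. Alice has a profitable deviation.

No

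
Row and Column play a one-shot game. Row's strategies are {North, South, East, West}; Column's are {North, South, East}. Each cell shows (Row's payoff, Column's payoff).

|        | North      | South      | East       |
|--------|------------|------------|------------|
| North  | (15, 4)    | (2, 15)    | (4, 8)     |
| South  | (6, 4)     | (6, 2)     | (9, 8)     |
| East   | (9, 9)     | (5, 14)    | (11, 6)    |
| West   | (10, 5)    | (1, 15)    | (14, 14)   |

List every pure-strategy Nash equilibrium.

Check mutual best responses: a cell is a NE iff neither player can gain by unilaterally deviating.
Row's best responses — vs North: North (payoff 15); vs South: South (payoff 6); vs East: West (payoff 14).
Column's best responses — vs North: South (payoff 15); vs South: East (payoff 8); vs East: South (payoff 14); vs West: South (payoff 15).
No cell has both players best-responding. For instance, Row's best reply to South is South, but against South Column prefers East over South.

No pure-strategy Nash equilibrium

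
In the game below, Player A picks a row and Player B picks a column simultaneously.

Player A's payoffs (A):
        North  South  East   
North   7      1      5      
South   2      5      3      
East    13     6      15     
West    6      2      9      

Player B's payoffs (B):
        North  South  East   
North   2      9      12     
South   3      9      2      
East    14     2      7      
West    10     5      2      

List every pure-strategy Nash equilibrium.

Check mutual best responses: a cell is a NE iff neither player can gain by unilaterally deviating.
Player A's best responses — vs North: East (payoff 13); vs South: East (payoff 6); vs East: East (payoff 15).
Player B's best responses — vs North: East (payoff 12); vs South: South (payoff 9); vs East: North (payoff 14); vs West: North (payoff 10).
The only mutual best response is (East, North); neither player gains by switching there.

(East, North)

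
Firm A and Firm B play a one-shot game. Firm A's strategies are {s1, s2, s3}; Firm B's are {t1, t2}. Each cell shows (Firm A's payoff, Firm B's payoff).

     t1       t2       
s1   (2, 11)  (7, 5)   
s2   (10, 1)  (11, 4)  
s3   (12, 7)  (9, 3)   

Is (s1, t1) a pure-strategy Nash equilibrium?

No

Holding Firm B at t1: Firm A gets 2 from s1 but could get 12 by switching to s3. Firm A has a profitable deviation.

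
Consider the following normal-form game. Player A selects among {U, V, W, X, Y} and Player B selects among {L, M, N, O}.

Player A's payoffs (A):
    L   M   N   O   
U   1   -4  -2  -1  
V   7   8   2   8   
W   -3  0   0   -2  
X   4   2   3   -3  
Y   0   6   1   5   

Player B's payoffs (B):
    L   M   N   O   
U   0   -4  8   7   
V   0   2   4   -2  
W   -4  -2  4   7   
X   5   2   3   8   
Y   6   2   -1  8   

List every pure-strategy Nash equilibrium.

A profile is a Nash equilibrium when each player is best-responding to the other.
Player A's best responses — vs L: V (payoff 7); vs M: V (payoff 8); vs N: X (payoff 3); vs O: V (payoff 8).
Player B's best responses — vs U: N (payoff 8); vs V: N (payoff 4); vs W: O (payoff 7); vs X: O (payoff 8); vs Y: O (payoff 8).
No cell has both players best-responding. For instance, Player A's best reply to M is V, but against V Player B prefers N over M.

None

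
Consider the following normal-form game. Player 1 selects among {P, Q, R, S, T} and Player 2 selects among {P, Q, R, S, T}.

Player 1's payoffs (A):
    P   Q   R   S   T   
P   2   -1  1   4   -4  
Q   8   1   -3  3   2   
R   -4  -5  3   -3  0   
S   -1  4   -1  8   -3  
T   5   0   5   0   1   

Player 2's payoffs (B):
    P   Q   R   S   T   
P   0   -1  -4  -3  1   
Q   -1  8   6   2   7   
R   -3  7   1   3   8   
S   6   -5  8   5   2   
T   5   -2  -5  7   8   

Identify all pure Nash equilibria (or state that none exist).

Check mutual best responses: a cell is a NE iff neither player can gain by unilaterally deviating.
Player 1's best responses — vs P: Q (payoff 8); vs Q: S (payoff 4); vs R: T (payoff 5); vs S: S (payoff 8); vs T: Q (payoff 2).
Player 2's best responses — vs P: T (payoff 1); vs Q: Q (payoff 8); vs R: T (payoff 8); vs S: R (payoff 8); vs T: T (payoff 8).
No cell has both players best-responding. For instance, Player 1's best reply to R is T, but against T Player 2 prefers T over R.

There is no pure-strategy Nash equilibrium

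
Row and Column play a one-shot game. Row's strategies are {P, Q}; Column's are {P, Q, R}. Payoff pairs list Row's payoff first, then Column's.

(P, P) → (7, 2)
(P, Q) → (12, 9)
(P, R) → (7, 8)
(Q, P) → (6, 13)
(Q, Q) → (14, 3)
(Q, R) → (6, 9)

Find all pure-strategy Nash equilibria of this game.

None

Find each player's best response to every opponent strategy; NE are the intersections.
Row's best responses — vs P: P (payoff 7); vs Q: Q (payoff 14); vs R: P (payoff 7).
Column's best responses — vs P: Q (payoff 9); vs Q: P (payoff 13).
No cell has both players best-responding. For instance, Row's best reply to P is P, but against P Column prefers Q over P.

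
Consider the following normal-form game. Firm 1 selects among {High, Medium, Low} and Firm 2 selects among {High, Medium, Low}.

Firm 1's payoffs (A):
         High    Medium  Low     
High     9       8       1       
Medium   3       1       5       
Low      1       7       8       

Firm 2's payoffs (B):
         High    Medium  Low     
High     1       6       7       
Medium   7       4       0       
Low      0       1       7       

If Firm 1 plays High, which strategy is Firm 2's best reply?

With Firm 1 fixed at High, Firm 2's payoffs are: High → 1, Medium → 6, Low → 7.
The maximum is 7, achieved by Low.

Low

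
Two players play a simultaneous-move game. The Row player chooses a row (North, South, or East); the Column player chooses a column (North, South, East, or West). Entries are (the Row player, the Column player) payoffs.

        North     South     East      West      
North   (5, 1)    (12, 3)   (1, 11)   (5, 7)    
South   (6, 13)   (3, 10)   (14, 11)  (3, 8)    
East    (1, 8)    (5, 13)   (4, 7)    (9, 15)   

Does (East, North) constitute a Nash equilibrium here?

Holding the Column player at North: the Row player gets 1 from East but could get 6 by switching to South. The Row player has a profitable deviation.

No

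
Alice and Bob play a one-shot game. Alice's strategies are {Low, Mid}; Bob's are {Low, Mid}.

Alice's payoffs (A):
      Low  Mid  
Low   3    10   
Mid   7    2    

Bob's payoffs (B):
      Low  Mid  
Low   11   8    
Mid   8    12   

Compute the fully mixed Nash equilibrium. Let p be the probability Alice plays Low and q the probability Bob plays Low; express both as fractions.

p = 4/7, q = 2/3

In a mixed NE each player is indifferent between their pure strategies, so the opponent's mix sets the indifference.
Bob indifferent between Low and Mid: p·11 + (1−p)·8 = p·8 + (1−p)·12 ⟹ 8 + 3p = 12 + (-4)p ⟹ p = 4/7.
Alice indifferent between Low and Mid: q·3 + (1−q)·10 = q·7 + (1−q)·2 ⟹ 10 + (-7)q = 2 + 5q ⟹ q = 2/3.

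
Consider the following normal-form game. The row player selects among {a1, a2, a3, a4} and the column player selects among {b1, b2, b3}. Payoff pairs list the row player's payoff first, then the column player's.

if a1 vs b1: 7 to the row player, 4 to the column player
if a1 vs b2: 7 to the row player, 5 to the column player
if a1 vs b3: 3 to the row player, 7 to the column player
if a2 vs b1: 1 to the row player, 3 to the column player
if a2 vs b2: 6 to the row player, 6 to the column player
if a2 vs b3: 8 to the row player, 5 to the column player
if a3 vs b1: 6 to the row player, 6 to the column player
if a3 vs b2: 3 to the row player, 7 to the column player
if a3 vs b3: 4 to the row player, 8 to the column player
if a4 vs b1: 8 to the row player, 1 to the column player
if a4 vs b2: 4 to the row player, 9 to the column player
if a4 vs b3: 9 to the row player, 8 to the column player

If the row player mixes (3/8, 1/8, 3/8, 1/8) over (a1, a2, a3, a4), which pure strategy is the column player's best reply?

Compute the column player's expected payoff from each pure strategy against the given mix.
b1: (3/8)·4 + (1/8)·3 + (3/8)·6 + (1/8)·1 = 17/4
b2: (3/8)·5 + (1/8)·6 + (3/8)·7 + (1/8)·9 = 51/8
b3: (3/8)·7 + (1/8)·5 + (3/8)·8 + (1/8)·8 = 29/4
Highest expected payoff is 29/4, from b3.

b3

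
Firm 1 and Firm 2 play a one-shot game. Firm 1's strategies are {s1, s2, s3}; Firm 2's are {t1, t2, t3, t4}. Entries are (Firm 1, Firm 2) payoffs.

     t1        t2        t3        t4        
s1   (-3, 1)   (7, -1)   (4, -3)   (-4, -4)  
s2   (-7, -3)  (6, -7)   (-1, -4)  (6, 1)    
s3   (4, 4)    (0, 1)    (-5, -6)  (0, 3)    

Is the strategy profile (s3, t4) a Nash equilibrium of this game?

No

Holding Firm 2 at t4: Firm 1 gets 0 from s3 but could get 6 by switching to s2. Firm 1 has a profitable deviation.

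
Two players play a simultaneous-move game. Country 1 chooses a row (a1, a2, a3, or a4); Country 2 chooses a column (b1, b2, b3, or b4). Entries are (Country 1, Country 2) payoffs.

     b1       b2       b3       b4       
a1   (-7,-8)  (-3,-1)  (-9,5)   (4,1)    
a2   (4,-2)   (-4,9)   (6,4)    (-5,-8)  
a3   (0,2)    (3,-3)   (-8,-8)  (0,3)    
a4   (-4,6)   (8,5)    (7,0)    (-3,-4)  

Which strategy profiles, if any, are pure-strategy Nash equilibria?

Check mutual best responses: a cell is a NE iff neither player can gain by unilaterally deviating.
Country 1's best responses — vs b1: a2 (payoff 4); vs b2: a4 (payoff 8); vs b3: a4 (payoff 7); vs b4: a1 (payoff 4).
Country 2's best responses — vs a1: b3 (payoff 5); vs a2: b2 (payoff 9); vs a3: b4 (payoff 3); vs a4: b1 (payoff 6).
No cell has both players best-responding. For instance, Country 1's best reply to b1 is a2, but against a2 Country 2 prefers b2 over b1.

None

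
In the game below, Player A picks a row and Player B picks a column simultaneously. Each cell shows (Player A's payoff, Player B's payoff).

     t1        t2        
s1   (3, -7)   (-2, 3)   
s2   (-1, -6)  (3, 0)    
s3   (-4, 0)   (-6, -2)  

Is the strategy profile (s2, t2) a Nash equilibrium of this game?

Holding Player B at t2: Player A gets 3 from s2, versus -2 from s1, -6 from s3. No profitable deviation for Player A.
Holding Player A at s2: Player B gets 0 from t2, versus -6 from t1. No profitable deviation for Player B either.

Yes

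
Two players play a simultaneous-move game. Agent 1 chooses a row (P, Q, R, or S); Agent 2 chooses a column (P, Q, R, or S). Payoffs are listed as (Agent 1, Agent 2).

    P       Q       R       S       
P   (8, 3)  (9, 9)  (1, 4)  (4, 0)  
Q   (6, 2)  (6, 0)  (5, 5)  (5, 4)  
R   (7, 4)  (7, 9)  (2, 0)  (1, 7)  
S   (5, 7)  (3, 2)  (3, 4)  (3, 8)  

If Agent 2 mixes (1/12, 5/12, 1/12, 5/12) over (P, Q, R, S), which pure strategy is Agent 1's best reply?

P

Compute Agent 1's expected payoff from each pure strategy against the given mix.
P: (1/12)·8 + (5/12)·9 + (1/12)·1 + (5/12)·4 = 37/6
Q: (1/12)·6 + (5/12)·6 + (1/12)·5 + (5/12)·5 = 11/2
R: (1/12)·7 + (5/12)·7 + (1/12)·2 + (5/12)·1 = 49/12
S: (1/12)·5 + (5/12)·3 + (1/12)·3 + (5/12)·3 = 19/6
Highest expected payoff is 37/6, from P.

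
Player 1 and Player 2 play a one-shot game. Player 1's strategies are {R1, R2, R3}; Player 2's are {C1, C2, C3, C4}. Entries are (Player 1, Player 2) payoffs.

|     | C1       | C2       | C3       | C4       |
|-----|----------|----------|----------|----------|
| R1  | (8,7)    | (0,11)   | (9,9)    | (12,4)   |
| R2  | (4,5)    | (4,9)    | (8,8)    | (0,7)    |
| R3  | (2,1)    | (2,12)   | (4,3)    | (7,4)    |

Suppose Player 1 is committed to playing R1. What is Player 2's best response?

With Player 1 fixed at R1, Player 2's payoffs are: C1 → 7, C2 → 11, C3 → 9, C4 → 4.
The maximum is 11, achieved by C2.

C2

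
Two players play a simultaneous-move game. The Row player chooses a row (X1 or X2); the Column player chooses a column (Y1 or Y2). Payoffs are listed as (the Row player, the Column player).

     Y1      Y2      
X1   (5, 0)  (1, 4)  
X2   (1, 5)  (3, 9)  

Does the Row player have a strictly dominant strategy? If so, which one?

A strategy is strictly dominant if it gives the Row player a strictly higher payoff than every other strategy, against every choice by the opponent.
X1 is not dominant: against Y2, X2 gives 3 > 1.
X2 is not dominant: against Y1, X1 gives 5 > 1.
No single strategy is best against every opponent action.

None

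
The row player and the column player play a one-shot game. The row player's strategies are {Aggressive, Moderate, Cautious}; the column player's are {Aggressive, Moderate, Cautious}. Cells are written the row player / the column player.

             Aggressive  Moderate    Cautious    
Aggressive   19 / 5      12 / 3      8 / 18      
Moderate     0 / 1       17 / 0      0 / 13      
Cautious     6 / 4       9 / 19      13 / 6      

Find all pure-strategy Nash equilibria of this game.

Find each player's best response to every opponent strategy; NE are the intersections.
The row player's best responses — vs Aggressive: Aggressive (payoff 19); vs Moderate: Moderate (payoff 17); vs Cautious: Cautious (payoff 13).
The column player's best responses — vs Aggressive: Cautious (payoff 18); vs Moderate: Cautious (payoff 13); vs Cautious: Moderate (payoff 19).
No cell has both players best-responding. For instance, the row player's best reply to Cautious is Cautious, but against Cautious the column player prefers Moderate over Cautious.

None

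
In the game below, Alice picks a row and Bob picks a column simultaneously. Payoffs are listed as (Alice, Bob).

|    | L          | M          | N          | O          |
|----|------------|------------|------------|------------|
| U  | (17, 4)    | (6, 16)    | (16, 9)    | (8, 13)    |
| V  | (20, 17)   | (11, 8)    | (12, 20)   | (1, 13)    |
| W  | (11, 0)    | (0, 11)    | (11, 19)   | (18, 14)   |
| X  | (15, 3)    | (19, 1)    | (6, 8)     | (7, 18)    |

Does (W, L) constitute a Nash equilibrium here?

Holding Bob at L: Alice gets 11 from W but could get 20 by switching to V. Alice has a profitable deviation.

No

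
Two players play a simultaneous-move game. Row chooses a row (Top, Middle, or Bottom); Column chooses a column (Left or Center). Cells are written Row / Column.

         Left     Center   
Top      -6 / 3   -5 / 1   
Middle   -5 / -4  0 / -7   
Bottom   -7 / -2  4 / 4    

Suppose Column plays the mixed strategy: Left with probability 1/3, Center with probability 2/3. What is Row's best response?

Bottom

Row's best reply maximizes expected payoff against the mix.
Top: (1/3)·(-6) + (2/3)·(-5) = -16/3
Middle: (1/3)·(-5) + (2/3)·0 = -5/3
Bottom: (1/3)·(-7) + (2/3)·4 = 1/3
Highest expected payoff is 1/3, from Bottom.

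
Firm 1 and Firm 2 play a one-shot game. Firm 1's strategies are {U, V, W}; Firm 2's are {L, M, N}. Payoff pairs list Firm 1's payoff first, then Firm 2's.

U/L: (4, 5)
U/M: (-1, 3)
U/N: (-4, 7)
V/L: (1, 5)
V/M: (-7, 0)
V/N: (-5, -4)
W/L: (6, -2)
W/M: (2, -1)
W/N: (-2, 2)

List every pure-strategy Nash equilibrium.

A profile is a Nash equilibrium when each player is best-responding to the other.
Firm 1's best responses — vs L: W (payoff 6); vs M: W (payoff 2); vs N: W (payoff -2).
Firm 2's best responses — vs U: N (payoff 7); vs V: L (payoff 5); vs W: N (payoff 2).
The only mutual best response is (W, N); neither player gains by switching there.

(W, N)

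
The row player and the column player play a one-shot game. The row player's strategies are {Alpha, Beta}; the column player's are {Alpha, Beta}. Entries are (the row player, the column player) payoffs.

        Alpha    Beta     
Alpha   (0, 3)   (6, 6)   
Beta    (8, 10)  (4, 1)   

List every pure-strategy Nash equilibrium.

(Alpha, Beta) and (Beta, Alpha)

Check mutual best responses: a cell is a NE iff neither player can gain by unilaterally deviating.
The row player's best responses — vs Alpha: Beta (payoff 8); vs Beta: Alpha (payoff 6).
The column player's best responses — vs Alpha: Beta (payoff 6); vs Beta: Alpha (payoff 10).
Mutual best responses occur at (Alpha, Beta) and (Beta, Alpha); at each, neither player gains by switching.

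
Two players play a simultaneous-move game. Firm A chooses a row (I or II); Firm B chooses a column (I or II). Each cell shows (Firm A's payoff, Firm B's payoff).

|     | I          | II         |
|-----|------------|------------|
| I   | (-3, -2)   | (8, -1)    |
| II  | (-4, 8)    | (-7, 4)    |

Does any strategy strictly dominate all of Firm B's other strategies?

A strategy is strictly dominant if it gives Firm B a strictly higher payoff than every other strategy, against every choice by the opponent.
I is not dominant: against I, II gives -1 > -2.
II is not dominant: against II, I gives 8 > 4.
No single strategy is best against every opponent action.

No strictly dominant strategy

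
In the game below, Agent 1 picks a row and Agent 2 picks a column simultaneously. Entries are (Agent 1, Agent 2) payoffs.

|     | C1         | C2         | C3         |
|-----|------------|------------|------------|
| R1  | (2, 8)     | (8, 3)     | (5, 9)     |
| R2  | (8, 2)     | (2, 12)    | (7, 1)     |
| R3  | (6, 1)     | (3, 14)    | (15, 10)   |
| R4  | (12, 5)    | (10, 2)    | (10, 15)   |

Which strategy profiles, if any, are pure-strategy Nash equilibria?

Check mutual best responses: a cell is a NE iff neither player can gain by unilaterally deviating.
Agent 1's best responses — vs C1: R4 (payoff 12); vs C2: R4 (payoff 10); vs C3: R3 (payoff 15).
Agent 2's best responses — vs R1: C3 (payoff 9); vs R2: C2 (payoff 12); vs R3: C2 (payoff 14); vs R4: C3 (payoff 15).
No cell has both players best-responding. For instance, Agent 1's best reply to C1 is R4, but against R4 Agent 2 prefers C3 over C1.

No pure-strategy Nash equilibrium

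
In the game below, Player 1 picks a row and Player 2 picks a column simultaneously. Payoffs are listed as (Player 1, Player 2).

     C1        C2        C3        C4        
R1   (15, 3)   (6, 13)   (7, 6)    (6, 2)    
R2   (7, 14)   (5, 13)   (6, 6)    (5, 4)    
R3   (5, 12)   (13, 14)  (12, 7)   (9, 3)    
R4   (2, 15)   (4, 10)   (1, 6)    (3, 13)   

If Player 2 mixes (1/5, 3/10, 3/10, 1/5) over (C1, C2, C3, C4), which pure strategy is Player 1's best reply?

R3

Compute Player 1's expected payoff from each pure strategy against the given mix.
R1: (1/5)·15 + (3/10)·6 + (3/10)·7 + (1/5)·6 = 81/10
R2: (1/5)·7 + (3/10)·5 + (3/10)·6 + (1/5)·5 = 57/10
R3: (1/5)·5 + (3/10)·13 + (3/10)·12 + (1/5)·9 = 103/10
R4: (1/5)·2 + (3/10)·4 + (3/10)·1 + (1/5)·3 = 5/2
Highest expected payoff is 103/10, from R3.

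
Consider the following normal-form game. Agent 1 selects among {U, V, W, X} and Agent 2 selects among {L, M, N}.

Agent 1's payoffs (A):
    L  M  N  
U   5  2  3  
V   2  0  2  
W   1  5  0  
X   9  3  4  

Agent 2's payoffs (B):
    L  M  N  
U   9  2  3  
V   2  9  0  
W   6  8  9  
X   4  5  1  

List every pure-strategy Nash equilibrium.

A profile is a Nash equilibrium when each player is best-responding to the other.
Agent 1's best responses — vs L: X (payoff 9); vs M: W (payoff 5); vs N: X (payoff 4).
Agent 2's best responses — vs U: L (payoff 9); vs V: M (payoff 9); vs W: N (payoff 9); vs X: M (payoff 5).
No cell has both players best-responding. For instance, Agent 1's best reply to L is X, but against X Agent 2 prefers M over L.

None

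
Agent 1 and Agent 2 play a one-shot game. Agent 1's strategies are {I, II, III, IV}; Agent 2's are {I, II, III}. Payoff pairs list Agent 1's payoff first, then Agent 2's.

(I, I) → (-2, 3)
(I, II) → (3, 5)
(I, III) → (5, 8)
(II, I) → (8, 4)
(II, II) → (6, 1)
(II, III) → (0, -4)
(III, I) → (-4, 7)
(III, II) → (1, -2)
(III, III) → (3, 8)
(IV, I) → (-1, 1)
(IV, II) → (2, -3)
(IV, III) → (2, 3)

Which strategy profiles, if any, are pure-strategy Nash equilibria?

(I, III) and (II, I)

Check mutual best responses: a cell is a NE iff neither player can gain by unilaterally deviating.
Agent 1's best responses — vs I: II (payoff 8); vs II: II (payoff 6); vs III: I (payoff 5).
Agent 2's best responses — vs I: III (payoff 8); vs II: I (payoff 4); vs III: III (payoff 8); vs IV: III (payoff 3).
Mutual best responses occur at (I, III) and (II, I); at each, neither player gains by switching.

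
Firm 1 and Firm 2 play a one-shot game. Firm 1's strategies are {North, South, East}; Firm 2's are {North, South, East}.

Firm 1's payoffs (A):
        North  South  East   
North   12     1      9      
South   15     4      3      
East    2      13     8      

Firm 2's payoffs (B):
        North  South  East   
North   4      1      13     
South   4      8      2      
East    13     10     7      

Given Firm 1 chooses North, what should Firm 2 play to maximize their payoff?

East

With Firm 1 fixed at North, Firm 2's payoffs are: North → 4, South → 1, East → 13.
The maximum is 13, achieved by East.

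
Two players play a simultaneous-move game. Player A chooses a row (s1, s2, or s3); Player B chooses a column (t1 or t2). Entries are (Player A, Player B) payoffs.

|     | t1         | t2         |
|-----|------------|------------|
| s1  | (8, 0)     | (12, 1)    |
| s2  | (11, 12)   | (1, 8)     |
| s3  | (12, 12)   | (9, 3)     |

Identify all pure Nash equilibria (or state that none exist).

(s1, t2) and (s3, t1)

Find each player's best response to every opponent strategy; NE are the intersections.
Player A's best responses — vs t1: s3 (payoff 12); vs t2: s1 (payoff 12).
Player B's best responses — vs s1: t2 (payoff 1); vs s2: t1 (payoff 12); vs s3: t1 (payoff 12).
Mutual best responses occur at (s1, t2) and (s3, t1); at each, neither player gains by switching.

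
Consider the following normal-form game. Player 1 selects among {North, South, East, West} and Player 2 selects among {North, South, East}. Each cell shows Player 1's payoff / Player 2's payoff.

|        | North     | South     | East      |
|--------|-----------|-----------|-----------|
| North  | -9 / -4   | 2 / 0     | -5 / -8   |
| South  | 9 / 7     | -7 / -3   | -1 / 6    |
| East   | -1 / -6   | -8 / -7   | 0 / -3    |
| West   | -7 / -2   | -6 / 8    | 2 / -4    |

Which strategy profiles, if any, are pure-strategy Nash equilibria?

(North, South) and (South, North)

Find each player's best response to every opponent strategy; NE are the intersections.
Player 1's best responses — vs North: South (payoff 9); vs South: North (payoff 2); vs East: West (payoff 2).
Player 2's best responses — vs North: South (payoff 0); vs South: North (payoff 7); vs East: East (payoff -3); vs West: South (payoff 8).
Mutual best responses occur at (North, South) and (South, North); at each, neither player gains by switching.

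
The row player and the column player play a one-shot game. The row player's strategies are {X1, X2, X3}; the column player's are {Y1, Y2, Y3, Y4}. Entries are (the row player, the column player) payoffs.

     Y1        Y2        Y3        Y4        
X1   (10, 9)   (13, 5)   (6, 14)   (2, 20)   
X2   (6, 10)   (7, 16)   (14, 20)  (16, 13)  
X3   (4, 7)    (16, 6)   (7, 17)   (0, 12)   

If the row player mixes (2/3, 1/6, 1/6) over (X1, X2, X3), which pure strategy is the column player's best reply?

Y4

The column player's best reply maximizes expected payoff against the mix.
Y1: (2/3)·9 + (1/6)·10 + (1/6)·7 = 53/6
Y2: (2/3)·5 + (1/6)·16 + (1/6)·6 = 7
Y3: (2/3)·14 + (1/6)·20 + (1/6)·17 = 31/2
Y4: (2/3)·20 + (1/6)·13 + (1/6)·12 = 35/2
Highest expected payoff is 35/2, from Y4.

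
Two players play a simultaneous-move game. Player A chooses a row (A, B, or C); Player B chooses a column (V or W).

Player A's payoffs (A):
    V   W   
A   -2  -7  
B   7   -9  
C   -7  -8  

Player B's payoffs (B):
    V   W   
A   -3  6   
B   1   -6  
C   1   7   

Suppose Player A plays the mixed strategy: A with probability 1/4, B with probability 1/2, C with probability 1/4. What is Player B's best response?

W

Player B's best reply maximizes expected payoff against the mix.
V: (1/4)·(-3) + (1/2)·1 + (1/4)·1 = 0
W: (1/4)·6 + (1/2)·(-6) + (1/4)·7 = 1/4
Highest expected payoff is 1/4, from W.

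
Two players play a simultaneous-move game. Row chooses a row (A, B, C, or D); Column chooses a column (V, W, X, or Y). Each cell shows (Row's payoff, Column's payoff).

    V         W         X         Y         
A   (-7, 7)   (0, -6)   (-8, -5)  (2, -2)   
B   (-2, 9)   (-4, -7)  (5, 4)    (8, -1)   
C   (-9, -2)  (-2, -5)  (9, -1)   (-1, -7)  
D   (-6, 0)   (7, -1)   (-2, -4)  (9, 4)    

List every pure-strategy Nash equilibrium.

Find each player's best response to every opponent strategy; NE are the intersections.
Row's best responses — vs V: B (payoff -2); vs W: D (payoff 7); vs X: C (payoff 9); vs Y: D (payoff 9).
Column's best responses — vs A: V (payoff 7); vs B: V (payoff 9); vs C: X (payoff -1); vs D: Y (payoff 4).
Mutual best responses occur at (B, V), (C, X), and (D, Y); at each, neither player gains by switching.

(B, V), (C, X), and (D, Y)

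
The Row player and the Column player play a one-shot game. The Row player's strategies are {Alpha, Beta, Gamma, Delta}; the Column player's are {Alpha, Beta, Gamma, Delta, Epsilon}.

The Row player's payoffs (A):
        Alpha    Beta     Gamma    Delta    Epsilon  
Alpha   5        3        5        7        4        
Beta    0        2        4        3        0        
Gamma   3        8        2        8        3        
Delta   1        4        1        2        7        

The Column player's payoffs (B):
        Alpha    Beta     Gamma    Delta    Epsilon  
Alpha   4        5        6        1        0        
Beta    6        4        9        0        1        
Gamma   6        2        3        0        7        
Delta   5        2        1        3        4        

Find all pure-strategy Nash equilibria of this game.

(Alpha, Gamma)

A profile is a Nash equilibrium when each player is best-responding to the other.
The Row player's best responses — vs Alpha: Alpha (payoff 5); vs Beta: Gamma (payoff 8); vs Gamma: Alpha (payoff 5); vs Delta: Gamma (payoff 8); vs Epsilon: Delta (payoff 7).
The Column player's best responses — vs Alpha: Gamma (payoff 6); vs Beta: Gamma (payoff 9); vs Gamma: Epsilon (payoff 7); vs Delta: Alpha (payoff 5).
The only mutual best response is (Alpha, Gamma); neither player gains by switching there.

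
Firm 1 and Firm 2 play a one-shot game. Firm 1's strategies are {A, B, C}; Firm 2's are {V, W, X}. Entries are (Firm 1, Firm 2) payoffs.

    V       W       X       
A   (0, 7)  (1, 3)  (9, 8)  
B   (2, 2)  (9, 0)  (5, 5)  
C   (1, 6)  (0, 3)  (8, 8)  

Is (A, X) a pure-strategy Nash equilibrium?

Yes

Holding Firm 2 at X: Firm 1 gets 9 from A, versus 5 from B, 8 from C. No profitable deviation for Firm 1.
Holding Firm 1 at A: Firm 2 gets 8 from X, versus 7 from V, 3 from W. No profitable deviation for Firm 2 either.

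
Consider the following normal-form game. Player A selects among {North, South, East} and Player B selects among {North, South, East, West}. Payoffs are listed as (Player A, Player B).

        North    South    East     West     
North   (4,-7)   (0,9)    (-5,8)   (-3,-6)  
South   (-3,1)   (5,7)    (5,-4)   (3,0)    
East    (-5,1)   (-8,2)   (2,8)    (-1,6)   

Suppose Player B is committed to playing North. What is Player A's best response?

With Player B fixed at North, Player A's payoffs are: North → 4, South → -3, East → -5.
The maximum is 4, achieved by North.

North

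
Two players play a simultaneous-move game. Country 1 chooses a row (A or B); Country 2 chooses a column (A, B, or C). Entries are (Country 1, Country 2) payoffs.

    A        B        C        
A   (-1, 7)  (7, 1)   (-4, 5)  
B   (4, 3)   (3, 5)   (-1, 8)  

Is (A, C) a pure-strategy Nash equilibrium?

No

Holding Country 2 at C: Country 1 gets -4 from A but could get -1 by switching to B. Country 1 has a profitable deviation.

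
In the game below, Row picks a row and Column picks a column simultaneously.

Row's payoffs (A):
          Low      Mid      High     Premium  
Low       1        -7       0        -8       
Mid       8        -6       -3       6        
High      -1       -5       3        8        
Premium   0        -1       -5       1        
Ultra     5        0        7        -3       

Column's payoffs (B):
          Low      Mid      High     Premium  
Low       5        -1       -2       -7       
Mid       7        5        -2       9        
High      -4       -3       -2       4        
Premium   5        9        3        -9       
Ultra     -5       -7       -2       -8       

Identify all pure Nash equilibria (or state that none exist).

(High, Premium) and (Ultra, High)

Check mutual best responses: a cell is a NE iff neither player can gain by unilaterally deviating.
Row's best responses — vs Low: Mid (payoff 8); vs Mid: Ultra (payoff 0); vs High: Ultra (payoff 7); vs Premium: High (payoff 8).
Column's best responses — vs Low: Low (payoff 5); vs Mid: Premium (payoff 9); vs High: Premium (payoff 4); vs Premium: Mid (payoff 9); vs Ultra: High (payoff -2).
Mutual best responses occur at (High, Premium) and (Ultra, High); at each, neither player gains by switching.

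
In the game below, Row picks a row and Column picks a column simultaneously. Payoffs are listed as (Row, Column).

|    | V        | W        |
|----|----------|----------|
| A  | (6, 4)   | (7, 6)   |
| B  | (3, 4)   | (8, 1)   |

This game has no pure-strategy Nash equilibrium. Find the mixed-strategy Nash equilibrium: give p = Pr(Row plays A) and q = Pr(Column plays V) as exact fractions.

p = 3/5, q = 1/4

In a mixed NE each player is indifferent between their pure strategies, so the opponent's mix sets the indifference.
Column indifferent between V and W: p·4 + (1−p)·4 = p·6 + (1−p)·1 ⟹ 4 + 0p = 1 + 5p ⟹ p = 3/5.
Row indifferent between A and B: q·6 + (1−q)·7 = q·3 + (1−q)·8 ⟹ 7 + (-1)q = 8 + (-5)q ⟹ q = 1/4.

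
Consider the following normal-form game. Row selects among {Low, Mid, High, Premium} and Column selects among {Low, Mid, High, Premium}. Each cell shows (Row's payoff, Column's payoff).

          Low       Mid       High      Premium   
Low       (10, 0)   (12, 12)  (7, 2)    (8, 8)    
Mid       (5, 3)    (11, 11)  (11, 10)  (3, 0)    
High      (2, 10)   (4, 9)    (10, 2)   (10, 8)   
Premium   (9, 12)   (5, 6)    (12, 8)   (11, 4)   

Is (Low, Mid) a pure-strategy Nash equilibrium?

Holding Column at Mid: Row gets 12 from Low, versus 11 from Mid, 4 from High, 5 from Premium. No profitable deviation for Row.
Holding Row at Low: Column gets 12 from Mid, versus 0 from Low, 2 from High, 8 from Premium. No profitable deviation for Column either.

Yes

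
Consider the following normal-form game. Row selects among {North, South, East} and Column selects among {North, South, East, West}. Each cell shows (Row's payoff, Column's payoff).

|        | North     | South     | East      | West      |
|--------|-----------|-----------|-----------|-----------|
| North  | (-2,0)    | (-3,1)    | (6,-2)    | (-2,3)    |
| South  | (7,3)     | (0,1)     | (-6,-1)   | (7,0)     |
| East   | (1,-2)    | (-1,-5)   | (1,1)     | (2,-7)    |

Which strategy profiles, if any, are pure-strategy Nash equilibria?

Find each player's best response to every opponent strategy; NE are the intersections.
Row's best responses — vs North: South (payoff 7); vs South: South (payoff 0); vs East: North (payoff 6); vs West: South (payoff 7).
Column's best responses — vs North: West (payoff 3); vs South: North (payoff 3); vs East: East (payoff 1).
The only mutual best response is (South, North); neither player gains by switching there.

(South, North)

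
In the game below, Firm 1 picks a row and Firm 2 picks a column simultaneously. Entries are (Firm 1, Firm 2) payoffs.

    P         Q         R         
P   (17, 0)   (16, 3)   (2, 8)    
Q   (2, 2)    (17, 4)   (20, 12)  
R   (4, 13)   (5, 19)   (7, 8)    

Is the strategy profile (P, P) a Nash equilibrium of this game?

No

Holding Firm 2 at P: Firm 1 gets 17 from P, versus 2 from Q, 4 from R. No profitable deviation for Firm 1.
Holding Firm 1 at P: Firm 2 gets 0 from P but could get 8 by switching to R. Firm 2 has a profitable deviation.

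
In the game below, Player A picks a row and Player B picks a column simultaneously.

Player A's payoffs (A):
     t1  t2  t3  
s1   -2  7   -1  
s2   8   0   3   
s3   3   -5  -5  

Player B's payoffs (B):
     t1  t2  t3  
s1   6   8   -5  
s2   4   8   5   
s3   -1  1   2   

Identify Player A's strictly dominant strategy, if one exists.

A strategy is strictly dominant if it gives Player A a strictly higher payoff than every other strategy, against every choice by the opponent.
s1 is not dominant: against t1, s2 gives 8 > -2.
s2 is not dominant: against t2, s1 gives 7 > 0.
s3 is not dominant: against t1, s2 gives 8 > 3.
No single strategy is best against every opponent action.

No strictly dominant strategy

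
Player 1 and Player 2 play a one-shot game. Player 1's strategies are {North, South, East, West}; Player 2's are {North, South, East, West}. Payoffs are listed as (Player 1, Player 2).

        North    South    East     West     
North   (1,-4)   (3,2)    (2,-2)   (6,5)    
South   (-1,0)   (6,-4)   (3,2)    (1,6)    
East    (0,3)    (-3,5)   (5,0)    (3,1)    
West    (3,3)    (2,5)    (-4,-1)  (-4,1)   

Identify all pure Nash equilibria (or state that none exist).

(North, West)

Find each player's best response to every opponent strategy; NE are the intersections.
Player 1's best responses — vs North: West (payoff 3); vs South: South (payoff 6); vs East: East (payoff 5); vs West: North (payoff 6).
Player 2's best responses — vs North: West (payoff 5); vs South: West (payoff 6); vs East: South (payoff 5); vs West: South (payoff 5).
The only mutual best response is (North, West); neither player gains by switching there.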